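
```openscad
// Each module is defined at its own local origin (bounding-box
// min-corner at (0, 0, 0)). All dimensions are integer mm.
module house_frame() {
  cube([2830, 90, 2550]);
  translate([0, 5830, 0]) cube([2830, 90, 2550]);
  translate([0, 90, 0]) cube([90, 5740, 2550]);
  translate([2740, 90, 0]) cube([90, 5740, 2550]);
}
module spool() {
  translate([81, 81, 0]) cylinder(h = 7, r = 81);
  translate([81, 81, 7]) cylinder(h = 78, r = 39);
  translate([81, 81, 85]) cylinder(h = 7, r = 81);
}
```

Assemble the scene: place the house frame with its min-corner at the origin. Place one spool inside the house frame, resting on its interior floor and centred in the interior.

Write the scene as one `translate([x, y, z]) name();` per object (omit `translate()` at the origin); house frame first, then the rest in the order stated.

house_frame();
translate([1334, 2879, 0]) spool();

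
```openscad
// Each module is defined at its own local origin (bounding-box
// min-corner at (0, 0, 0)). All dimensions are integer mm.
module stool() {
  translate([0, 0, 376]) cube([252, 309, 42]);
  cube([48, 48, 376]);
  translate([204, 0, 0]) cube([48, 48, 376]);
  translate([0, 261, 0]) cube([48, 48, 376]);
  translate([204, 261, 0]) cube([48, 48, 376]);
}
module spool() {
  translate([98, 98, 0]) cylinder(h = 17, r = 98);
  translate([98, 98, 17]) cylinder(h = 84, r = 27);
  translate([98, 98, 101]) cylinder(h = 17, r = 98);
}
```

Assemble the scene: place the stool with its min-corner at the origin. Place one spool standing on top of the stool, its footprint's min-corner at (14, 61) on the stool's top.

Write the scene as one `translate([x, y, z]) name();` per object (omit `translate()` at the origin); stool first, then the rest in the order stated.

stool();
translate([14, 61, 418]) spool();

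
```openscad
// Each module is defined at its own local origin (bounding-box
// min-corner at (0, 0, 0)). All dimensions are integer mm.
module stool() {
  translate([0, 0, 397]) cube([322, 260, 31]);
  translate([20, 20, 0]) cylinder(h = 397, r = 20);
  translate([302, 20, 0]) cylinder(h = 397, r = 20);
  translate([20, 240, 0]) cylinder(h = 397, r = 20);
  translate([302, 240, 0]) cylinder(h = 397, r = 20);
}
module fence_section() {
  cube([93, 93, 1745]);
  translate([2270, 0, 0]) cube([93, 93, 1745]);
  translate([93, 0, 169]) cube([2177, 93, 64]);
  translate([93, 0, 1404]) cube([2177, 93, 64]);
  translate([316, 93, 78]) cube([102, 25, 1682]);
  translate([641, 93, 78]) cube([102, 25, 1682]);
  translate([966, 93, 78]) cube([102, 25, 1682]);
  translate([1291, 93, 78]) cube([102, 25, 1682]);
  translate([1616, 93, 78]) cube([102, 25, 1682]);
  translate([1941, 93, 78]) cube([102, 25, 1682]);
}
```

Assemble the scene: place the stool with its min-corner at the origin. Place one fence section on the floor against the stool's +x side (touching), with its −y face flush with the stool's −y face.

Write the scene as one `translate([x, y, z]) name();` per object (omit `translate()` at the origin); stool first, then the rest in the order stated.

stool();
translate([322, 0, 0]) fence_section();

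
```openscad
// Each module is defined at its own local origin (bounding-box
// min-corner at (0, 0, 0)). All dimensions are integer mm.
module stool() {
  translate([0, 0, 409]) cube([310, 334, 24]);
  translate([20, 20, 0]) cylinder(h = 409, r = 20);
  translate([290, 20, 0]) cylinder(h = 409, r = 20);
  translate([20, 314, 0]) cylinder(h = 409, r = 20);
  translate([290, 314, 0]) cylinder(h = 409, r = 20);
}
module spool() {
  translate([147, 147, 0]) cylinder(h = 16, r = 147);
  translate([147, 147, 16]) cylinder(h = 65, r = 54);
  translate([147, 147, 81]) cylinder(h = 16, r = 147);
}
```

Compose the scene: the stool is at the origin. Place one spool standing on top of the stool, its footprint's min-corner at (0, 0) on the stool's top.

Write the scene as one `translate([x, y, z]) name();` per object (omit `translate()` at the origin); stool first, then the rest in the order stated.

stool();
translate([0, 0, 433]) spool();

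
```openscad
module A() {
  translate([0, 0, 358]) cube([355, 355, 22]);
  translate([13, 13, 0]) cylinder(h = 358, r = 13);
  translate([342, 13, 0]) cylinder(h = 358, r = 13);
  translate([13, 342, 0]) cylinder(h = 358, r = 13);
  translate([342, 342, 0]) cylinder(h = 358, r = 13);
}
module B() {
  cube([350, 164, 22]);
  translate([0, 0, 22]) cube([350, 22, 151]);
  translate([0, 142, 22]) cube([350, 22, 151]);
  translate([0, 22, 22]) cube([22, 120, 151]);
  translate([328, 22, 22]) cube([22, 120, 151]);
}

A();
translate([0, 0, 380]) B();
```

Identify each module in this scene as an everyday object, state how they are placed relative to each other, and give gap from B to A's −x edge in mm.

A is a stool. B is an open box. The open box is on top of the stool. The gap from the open box to the stool's −x edge is 0 mm.

The open box's min-x is at 0; the stool's min-x is 0; gap = 0 mm.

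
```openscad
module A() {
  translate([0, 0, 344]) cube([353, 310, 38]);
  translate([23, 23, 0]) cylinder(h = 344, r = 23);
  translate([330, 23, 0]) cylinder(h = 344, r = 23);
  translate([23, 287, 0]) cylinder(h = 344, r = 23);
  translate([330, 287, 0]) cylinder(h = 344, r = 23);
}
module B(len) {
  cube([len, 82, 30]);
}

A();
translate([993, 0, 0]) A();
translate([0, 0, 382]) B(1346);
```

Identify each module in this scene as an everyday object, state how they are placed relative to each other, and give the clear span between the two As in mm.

A is a stool. B is a beam. A beam spans the tops of two stools. The clear span between the two stools is 640 mm.

Second stool starts at x = 993; first ends at x = 353; clear span = 993 − 353 = 640 mm.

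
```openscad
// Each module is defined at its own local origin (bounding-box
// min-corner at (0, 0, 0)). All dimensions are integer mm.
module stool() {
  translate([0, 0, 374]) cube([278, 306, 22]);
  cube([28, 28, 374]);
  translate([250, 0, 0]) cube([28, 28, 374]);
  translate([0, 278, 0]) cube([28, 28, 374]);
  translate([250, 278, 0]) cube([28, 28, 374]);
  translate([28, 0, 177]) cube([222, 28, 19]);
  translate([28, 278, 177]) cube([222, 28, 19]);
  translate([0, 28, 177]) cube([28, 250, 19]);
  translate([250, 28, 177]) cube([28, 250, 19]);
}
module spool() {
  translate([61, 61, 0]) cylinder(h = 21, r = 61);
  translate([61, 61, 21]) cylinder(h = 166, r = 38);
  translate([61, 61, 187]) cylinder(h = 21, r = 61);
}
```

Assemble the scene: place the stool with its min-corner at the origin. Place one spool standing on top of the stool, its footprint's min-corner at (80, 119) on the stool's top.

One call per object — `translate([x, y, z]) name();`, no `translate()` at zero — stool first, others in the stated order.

stool();
translate([80, 119, 396]) spool();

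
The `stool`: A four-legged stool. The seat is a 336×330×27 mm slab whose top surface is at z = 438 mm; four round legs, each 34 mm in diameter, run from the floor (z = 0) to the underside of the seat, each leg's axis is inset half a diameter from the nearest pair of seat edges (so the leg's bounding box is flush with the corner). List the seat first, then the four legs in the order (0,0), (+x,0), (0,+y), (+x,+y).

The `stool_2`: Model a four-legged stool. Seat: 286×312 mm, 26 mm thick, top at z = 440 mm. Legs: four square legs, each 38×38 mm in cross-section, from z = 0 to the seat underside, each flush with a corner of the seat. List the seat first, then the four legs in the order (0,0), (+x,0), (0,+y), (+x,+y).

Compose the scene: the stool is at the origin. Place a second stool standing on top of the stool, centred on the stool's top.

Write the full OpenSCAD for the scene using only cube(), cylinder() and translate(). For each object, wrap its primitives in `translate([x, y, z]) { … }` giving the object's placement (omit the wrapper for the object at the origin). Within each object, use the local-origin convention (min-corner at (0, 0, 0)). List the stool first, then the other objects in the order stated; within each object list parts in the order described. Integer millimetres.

translate([0, 0, 411]) cube([336, 330, 27]);
translate([17, 17, 0]) cylinder(h = 411, r = 17);
translate([319, 17, 0]) cylinder(h = 411, r = 17);
translate([17, 313, 0]) cylinder(h = 411, r = 17);
translate([319, 313, 0]) cylinder(h = 411, r = 17);
translate([25, 9, 438]) {
  translate([0, 0, 414]) cube([286, 312, 26]);
  cube([38, 38, 414]);
  translate([248, 0, 0]) cube([38, 38, 414]);
  translate([0, 274, 0]) cube([38, 38, 414]);
  translate([248, 274, 0]) cube([38, 38, 414]);
}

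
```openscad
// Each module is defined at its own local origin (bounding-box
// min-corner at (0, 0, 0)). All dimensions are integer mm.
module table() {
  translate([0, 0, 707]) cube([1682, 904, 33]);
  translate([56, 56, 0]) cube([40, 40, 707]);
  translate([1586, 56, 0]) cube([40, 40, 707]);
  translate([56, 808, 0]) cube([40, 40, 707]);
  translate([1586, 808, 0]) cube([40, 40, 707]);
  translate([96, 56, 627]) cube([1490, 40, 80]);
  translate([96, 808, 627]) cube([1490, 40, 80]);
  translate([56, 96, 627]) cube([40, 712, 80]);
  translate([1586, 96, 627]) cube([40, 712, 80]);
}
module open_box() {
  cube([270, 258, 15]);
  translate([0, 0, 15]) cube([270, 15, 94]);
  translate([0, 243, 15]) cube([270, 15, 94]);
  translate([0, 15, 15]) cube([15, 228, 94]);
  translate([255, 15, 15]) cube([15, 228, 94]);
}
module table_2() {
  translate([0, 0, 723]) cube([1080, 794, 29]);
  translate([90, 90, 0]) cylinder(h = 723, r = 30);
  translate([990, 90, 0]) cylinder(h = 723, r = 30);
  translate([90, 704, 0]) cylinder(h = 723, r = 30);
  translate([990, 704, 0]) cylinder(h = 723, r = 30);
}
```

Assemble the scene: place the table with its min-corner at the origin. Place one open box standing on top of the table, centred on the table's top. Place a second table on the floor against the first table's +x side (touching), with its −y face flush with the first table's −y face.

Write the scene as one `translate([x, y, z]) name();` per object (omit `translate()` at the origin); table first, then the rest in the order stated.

table();
translate([706, 323, 740]) open_box();
translate([1682, 0, 0]) table_2();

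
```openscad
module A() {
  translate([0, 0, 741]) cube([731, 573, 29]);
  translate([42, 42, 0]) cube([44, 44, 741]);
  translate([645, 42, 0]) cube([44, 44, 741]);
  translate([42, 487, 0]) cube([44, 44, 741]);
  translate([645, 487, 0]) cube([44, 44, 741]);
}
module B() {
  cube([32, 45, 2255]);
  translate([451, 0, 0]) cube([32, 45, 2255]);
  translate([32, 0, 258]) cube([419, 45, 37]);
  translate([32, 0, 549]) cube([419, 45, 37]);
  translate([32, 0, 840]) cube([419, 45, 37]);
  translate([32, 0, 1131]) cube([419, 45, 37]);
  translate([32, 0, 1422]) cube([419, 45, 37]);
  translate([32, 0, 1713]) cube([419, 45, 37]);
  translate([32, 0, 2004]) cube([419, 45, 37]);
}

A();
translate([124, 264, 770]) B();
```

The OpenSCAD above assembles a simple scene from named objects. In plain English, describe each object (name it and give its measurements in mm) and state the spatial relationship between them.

A is a table with a 731×573 mm rectangular top, 29 mm thick, top surface at z = 770 mm, supported by four 44×44 mm square legs, each inset 42 mm from the nearest pair of top edges, running from the floor.

B is a straight ladder. Two 32×45 mm vertical rails, 2255 mm tall, stand 483 mm apart (outside-to-outside) with their front faces coplanar on the −y side. 7 rungs, each 45 mm deep and 37 mm tall, span between the inner faces of the rails, front faces flush with the rails. The lowest rung's underside is at z = 258 mm and rungs are spaced 291 mm apart (underside to underside).

The ladder is on top of the table, centred.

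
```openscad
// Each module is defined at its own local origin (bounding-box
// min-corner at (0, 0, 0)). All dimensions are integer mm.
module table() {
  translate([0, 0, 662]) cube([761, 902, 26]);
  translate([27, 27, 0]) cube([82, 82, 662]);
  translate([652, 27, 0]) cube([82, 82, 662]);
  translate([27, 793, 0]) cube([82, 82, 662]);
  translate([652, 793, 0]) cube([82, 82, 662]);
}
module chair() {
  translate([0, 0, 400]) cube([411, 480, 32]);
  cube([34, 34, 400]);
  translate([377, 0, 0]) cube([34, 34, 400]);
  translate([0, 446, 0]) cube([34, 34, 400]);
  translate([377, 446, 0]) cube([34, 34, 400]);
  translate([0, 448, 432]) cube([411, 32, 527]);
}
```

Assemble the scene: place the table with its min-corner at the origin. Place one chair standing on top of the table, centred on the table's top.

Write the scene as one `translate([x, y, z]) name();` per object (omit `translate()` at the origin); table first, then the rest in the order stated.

table();
translate([175, 211, 688]) chair();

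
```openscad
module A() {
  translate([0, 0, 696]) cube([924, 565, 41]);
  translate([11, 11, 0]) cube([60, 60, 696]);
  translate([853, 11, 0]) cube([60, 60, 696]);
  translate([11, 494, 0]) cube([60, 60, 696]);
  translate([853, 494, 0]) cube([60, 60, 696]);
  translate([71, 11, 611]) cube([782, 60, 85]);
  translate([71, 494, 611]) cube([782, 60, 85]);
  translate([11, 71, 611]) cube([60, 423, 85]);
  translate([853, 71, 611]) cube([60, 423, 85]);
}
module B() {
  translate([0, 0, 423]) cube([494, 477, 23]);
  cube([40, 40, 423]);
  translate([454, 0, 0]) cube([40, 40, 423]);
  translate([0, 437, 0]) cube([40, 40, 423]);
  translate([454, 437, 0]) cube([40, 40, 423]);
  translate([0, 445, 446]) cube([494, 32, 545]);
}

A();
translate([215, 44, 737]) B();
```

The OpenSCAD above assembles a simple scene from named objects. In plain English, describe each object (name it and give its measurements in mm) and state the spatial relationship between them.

A is a rectangular dining table. The top is 924×565×41 mm with its upper surface at z = 737 mm. It stands on four 60×60 mm square legs, each inset 11 mm from the nearest pair of top edges, running from the floor to the underside of the top. Four apron rails, 60 mm thick and 85 mm tall, run between adjacent legs with their top edges flush with the underside of the top and their outer faces flush with the legs' outer faces.

B is a chair: 494×477 mm seat, 23 mm thick, top at z = 446 mm, on four 40 mm square corner legs flush with the seat edges. A 32 mm thick backrest slab spans the full seat width, extending 545 mm above the seat top, its back face flush with the seat's +y edge.

The chair is on top of the table, centred.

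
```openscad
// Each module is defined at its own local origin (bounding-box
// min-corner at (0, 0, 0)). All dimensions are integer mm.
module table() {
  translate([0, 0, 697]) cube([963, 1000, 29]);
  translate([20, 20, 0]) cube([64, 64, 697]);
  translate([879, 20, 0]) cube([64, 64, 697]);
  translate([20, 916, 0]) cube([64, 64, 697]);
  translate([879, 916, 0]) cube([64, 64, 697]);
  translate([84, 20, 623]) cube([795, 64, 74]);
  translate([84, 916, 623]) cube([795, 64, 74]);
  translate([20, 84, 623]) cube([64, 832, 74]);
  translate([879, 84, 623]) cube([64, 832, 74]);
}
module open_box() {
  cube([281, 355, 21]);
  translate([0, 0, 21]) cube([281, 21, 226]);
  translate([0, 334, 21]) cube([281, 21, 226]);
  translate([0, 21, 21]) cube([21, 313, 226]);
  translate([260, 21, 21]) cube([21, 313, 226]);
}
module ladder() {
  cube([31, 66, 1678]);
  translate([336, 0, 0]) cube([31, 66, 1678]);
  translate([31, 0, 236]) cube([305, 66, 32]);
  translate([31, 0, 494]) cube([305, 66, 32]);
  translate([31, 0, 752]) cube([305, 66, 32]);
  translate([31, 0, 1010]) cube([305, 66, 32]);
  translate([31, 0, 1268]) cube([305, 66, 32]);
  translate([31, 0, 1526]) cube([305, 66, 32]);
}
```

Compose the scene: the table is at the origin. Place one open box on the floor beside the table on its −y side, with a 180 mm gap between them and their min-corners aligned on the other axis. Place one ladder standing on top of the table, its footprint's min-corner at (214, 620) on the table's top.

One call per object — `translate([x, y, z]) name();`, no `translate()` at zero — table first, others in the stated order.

table();
translate([0, -535, 0]) open_box();
translate([214, 620, 726]) ladder();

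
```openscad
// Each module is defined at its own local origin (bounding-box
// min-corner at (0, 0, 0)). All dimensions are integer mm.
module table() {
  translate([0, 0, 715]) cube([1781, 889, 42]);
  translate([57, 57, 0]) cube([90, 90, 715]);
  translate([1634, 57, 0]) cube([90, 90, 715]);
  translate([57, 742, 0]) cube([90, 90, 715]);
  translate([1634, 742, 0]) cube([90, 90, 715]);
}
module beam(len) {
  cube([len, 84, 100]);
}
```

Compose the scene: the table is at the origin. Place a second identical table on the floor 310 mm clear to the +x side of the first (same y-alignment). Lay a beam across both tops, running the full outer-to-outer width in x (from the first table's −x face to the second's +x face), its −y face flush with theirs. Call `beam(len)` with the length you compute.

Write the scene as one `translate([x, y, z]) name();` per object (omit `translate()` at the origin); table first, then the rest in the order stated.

table();
translate([2091, 0, 0]) table();
translate([0, 0, 757]) beam(3872);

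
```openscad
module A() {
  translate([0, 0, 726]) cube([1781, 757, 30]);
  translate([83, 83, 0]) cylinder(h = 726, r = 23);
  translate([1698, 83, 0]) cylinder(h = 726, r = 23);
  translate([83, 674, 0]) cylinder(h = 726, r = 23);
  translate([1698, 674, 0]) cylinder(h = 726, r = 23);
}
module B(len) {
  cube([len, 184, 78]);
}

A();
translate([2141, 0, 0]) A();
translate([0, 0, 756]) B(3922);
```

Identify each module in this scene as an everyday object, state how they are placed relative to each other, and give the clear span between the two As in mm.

Second table starts at x = 2141; first ends at x = 1781; clear span = 2141 − 1781 = 360 mm.

A is a table. B is a beam. A beam spans the tops of two tables. The clear span between the two tables is 360 mm.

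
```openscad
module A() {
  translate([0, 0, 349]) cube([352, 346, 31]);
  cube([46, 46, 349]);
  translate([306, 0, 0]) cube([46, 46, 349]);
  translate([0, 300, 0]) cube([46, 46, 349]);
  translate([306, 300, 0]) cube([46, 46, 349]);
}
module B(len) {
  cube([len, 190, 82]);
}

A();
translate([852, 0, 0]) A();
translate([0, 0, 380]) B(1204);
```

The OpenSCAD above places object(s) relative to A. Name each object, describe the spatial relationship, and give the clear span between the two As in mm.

Second stool starts at x = 852; first ends at x = 352; clear span = 852 − 352 = 500 mm.

A is a stool. B is a beam. A beam spans the tops of two stools. The clear span between the two stools is 500 mm.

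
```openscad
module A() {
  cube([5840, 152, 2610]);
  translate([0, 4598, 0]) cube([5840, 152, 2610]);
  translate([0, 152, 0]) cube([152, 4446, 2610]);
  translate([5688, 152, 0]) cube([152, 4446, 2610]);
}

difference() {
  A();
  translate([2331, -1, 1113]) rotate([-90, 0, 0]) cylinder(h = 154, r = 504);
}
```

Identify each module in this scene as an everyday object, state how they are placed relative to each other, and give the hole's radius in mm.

A is a house frame. The house frame has a circular hole through its front wall. The hole's radius is 504 mm.

The subtracted cylinder has r = 504 mm.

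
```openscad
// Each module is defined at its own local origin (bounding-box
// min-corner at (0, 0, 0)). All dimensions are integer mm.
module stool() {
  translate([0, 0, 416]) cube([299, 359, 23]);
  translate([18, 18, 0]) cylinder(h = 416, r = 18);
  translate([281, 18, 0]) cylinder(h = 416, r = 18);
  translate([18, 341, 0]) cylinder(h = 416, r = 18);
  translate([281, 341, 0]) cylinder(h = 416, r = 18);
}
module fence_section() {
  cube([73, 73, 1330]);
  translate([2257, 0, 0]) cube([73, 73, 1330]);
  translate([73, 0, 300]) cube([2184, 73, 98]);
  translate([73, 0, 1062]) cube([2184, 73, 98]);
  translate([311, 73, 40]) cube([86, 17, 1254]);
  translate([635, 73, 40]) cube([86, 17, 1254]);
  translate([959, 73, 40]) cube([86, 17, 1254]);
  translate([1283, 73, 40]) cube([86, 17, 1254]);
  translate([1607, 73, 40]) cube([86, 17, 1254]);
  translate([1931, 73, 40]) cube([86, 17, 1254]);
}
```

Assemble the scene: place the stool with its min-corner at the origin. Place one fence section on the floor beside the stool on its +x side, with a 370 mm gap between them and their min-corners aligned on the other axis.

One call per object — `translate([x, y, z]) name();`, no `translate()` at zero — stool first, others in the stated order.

stool();
translate([669, 0, 0]) fence_section();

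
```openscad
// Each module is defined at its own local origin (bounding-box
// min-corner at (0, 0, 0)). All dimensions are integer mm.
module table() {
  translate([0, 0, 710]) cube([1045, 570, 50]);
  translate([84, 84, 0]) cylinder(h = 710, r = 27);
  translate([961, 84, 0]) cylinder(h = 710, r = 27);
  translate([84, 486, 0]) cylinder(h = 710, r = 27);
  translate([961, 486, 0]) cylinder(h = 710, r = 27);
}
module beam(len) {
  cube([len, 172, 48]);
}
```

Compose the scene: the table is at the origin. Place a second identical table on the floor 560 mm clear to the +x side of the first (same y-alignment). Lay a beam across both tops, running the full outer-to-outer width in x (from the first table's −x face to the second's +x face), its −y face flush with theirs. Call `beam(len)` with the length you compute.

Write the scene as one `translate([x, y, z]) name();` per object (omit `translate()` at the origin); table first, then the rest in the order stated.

table();
translate([1605, 0, 0]) table();
translate([0, 0, 760]) beam(2650);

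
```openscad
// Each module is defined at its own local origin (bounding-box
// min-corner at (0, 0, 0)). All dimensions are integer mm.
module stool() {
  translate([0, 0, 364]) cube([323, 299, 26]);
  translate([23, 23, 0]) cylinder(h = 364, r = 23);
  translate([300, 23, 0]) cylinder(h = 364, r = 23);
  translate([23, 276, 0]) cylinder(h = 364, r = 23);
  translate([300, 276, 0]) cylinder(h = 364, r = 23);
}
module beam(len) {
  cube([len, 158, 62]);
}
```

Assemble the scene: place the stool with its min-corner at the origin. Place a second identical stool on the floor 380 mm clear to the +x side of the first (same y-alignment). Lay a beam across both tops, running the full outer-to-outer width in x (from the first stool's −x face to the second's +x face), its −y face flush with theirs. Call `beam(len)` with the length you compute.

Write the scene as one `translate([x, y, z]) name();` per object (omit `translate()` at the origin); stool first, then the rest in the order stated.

stool();
translate([703, 0, 0]) stool();
translate([0, 0, 390]) beam(1026);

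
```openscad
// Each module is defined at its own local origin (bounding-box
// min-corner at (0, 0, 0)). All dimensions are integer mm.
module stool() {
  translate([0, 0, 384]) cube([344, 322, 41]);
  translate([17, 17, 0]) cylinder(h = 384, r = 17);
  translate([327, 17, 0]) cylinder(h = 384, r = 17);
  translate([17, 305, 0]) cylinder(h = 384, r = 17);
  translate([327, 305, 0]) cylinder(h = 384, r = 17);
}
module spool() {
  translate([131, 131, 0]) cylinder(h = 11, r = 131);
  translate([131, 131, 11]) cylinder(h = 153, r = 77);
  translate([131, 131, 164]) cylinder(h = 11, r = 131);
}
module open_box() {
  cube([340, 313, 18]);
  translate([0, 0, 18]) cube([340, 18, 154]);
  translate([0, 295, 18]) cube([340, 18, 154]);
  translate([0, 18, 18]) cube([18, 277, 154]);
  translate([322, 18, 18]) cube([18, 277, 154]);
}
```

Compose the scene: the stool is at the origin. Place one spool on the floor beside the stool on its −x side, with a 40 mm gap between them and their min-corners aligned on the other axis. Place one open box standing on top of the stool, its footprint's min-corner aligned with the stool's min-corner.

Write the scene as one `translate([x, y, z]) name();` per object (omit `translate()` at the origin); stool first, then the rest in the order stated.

stool();
translate([-302, 0, 0]) spool();
translate([0, 0, 425]) open_box();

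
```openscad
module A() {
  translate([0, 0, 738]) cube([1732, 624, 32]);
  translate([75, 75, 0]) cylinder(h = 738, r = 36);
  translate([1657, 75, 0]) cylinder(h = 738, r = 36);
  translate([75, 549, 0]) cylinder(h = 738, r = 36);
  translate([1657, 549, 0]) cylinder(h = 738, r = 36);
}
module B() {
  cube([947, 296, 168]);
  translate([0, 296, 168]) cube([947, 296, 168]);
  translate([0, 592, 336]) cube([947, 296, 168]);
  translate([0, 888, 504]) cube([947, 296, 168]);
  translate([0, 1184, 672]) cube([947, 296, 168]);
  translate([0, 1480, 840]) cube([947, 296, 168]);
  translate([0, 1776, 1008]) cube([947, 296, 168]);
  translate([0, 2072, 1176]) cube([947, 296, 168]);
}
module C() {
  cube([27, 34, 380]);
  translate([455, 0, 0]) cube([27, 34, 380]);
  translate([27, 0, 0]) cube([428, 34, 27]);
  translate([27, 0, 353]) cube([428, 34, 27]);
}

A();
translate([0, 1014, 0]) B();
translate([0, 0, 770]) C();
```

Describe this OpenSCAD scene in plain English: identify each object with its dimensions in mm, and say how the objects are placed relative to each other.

A is a rectangular dining table. The top is 1732×624×32 mm with its upper surface at z = 770 mm. It stands on four round legs of 72 mm diameter, each leg's bounding box inset 39 mm from the nearest pair of top edges, running from the floor to the underside of the top.

B is a run of 8 identical solid stair steps. Each tread is 947×296 mm and each step block is 168 mm high. Step 1 rests on the floor; step k is offset from step 1 by (k−1)×296 mm in y and (k−1)×168 mm in z.

C is a rectangular picture frame lying in the x–z plane (depth along y). The opening is 428 mm wide (x) by 326 mm tall (z), surrounded by a border 27 mm wide on all four sides. The frame is 34 mm deep and is made of two full-height vertical stiles with two horizontal rails fitted between them.

The staircase is on the floor beside the table on its +y side. The picture frame is on top of the table.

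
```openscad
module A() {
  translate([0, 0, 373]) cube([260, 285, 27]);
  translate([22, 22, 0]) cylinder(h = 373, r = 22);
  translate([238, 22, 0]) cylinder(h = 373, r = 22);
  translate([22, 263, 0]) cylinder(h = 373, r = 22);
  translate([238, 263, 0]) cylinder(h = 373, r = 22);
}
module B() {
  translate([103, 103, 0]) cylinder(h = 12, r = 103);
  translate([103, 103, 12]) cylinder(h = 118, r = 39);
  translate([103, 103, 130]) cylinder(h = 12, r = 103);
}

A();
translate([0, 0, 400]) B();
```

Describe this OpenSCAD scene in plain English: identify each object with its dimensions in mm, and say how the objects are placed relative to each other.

A is a four-legged stool. The seat is a 260×285×27 mm slab whose top surface is at z = 400 mm; four round legs, each 44 mm in diameter, run from the floor (z = 0) to the underside of the seat, each leg's axis is inset half a diameter from the nearest pair of seat edges (so the leg's bounding box is flush with the corner).

B is a spool: two coaxial disc flanges of radius 103 mm and thickness 12 mm, joined by a core cylinder of radius 39 mm and height 118 mm. The lower flange rests on z = 0 and the three cylinders share a vertical axis.

The spool is on top of the stool.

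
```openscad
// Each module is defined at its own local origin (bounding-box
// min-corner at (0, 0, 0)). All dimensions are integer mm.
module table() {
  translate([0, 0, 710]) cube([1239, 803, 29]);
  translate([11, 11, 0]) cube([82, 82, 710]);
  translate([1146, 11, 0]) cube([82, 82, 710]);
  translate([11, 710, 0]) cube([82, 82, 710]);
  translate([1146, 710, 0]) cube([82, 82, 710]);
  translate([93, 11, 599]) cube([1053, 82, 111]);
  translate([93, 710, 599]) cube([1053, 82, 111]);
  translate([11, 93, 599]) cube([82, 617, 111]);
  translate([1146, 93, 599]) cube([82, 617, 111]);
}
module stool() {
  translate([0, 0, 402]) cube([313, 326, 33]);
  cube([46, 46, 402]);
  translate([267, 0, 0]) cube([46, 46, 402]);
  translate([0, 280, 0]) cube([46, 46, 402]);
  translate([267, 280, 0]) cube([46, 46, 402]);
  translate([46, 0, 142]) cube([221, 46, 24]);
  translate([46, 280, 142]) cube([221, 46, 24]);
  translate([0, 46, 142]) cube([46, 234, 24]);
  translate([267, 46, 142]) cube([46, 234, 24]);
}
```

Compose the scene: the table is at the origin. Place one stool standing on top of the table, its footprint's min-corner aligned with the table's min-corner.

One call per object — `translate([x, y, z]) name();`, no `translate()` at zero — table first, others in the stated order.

table();
translate([0, 0, 739]) stool();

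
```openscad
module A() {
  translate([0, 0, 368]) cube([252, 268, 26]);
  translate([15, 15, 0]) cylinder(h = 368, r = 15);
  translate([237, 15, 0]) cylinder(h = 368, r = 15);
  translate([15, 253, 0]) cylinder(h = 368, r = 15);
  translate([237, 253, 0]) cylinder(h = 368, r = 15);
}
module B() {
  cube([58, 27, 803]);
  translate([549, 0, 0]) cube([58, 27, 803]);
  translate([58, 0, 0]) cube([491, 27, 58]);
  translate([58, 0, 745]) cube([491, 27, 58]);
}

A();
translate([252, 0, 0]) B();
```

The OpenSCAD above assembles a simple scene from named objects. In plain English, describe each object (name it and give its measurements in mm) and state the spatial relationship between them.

A is a four-legged stool. The seat is a 252×268×26 mm slab whose top surface is at z = 394 mm; four round legs, each 30 mm in diameter, run from the floor (z = 0) to the underside of the seat, each leg's axis is inset half a diameter from the nearest pair of seat edges (so the leg's bounding box is flush with the corner).

B is a picture frame with a 491×687 mm rectangular opening (x by z) and a uniform 58 mm border on every side. Frame depth is 27 mm along y. It is built from two vertical stiles running the full outside height and two horizontal rails spanning the gap between the stiles.

The picture frame is against the stool's +x side, with their −y faces flush.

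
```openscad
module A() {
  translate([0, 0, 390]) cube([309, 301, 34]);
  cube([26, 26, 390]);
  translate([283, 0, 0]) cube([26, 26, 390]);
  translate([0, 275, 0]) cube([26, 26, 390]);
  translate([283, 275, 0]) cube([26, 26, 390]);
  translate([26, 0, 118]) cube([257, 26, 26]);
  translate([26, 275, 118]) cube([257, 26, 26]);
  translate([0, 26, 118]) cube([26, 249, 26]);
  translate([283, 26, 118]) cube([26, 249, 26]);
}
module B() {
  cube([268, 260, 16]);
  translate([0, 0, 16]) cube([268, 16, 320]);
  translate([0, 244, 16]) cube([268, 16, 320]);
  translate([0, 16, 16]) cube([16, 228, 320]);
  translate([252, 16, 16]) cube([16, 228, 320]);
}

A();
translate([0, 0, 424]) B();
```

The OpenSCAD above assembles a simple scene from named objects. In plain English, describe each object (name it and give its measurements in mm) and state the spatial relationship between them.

A is a simple wooden stool: a rectangular seat 309 mm (x) by 301 mm (y), 34 mm thick, top face at z = 424 mm, on four square legs, each 26×26 mm in cross-section. The legs rest on z = 0, each flush with a corner of the seat. Four stretchers, 26 mm wide and 26 mm tall, connect adjacent legs with their undersides at z = 118 mm, each running between the inner faces of the legs it joins and aligned with the legs' outer faces on the other axis.

B is an open-topped rectangular box: outside dimensions 268×260×336 mm, with a uniform wall and base thickness of 16 mm. The base is a full 268×260 slab on the floor; four walls sit on top of the base. The front and back walls (the −y and +y sides) span the full width; the two side walls fit between them.

The open box is on top of the stool.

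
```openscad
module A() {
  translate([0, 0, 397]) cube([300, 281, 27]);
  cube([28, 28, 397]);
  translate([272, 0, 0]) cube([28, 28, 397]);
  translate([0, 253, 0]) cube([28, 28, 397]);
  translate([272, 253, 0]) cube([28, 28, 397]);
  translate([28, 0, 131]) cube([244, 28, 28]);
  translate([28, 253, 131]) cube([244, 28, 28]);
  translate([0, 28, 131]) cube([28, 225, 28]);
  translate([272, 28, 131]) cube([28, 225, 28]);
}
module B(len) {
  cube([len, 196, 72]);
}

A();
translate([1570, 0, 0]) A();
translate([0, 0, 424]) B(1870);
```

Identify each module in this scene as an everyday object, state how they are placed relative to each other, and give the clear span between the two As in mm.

A is a stool. B is a beam. A beam spans the tops of two stools. The clear span between the two stools is 1270 mm.

Second stool starts at x = 1570; first ends at x = 300; clear span = 1570 − 300 = 1270 mm.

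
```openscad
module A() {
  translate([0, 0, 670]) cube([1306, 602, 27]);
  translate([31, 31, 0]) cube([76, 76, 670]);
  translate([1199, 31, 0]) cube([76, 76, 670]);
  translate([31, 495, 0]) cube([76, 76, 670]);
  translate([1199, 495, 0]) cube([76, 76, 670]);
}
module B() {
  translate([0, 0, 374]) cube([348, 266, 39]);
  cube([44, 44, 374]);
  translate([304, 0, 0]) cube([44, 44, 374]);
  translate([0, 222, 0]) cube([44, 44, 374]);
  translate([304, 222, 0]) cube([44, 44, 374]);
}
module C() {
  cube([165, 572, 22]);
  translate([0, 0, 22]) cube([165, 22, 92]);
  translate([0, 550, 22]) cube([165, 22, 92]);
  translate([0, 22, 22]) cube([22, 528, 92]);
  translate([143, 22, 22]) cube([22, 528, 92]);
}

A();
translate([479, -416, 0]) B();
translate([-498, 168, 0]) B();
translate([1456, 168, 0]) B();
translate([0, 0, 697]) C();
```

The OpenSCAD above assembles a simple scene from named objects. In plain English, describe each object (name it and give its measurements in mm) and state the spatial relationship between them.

A is a rectangular dining table. The top is 1306×602×27 mm with its upper surface at z = 697 mm. It stands on four 76×76 mm square legs, each inset 31 mm from the nearest pair of top edges, running from the floor to the underside of the top.

B is a four-legged stool. The seat is 348×266 mm, 39 mm thick, top at z = 413 mm. It stands on four square legs, each 44×44 mm in cross-section, from z = 0 to the seat underside, each flush with a corner of the seat.

C is an open storage box with external size 165×572×114 mm and wall thickness 22 mm (the base is also 22 mm thick). The base covers the whole footprint; the four walls stand on the base, with the y-facing walls full-width and the x-facing walls fitting between their inner faces.

Three stools sit around the table at the −y, −x, +x sides. The open box is on top of the table.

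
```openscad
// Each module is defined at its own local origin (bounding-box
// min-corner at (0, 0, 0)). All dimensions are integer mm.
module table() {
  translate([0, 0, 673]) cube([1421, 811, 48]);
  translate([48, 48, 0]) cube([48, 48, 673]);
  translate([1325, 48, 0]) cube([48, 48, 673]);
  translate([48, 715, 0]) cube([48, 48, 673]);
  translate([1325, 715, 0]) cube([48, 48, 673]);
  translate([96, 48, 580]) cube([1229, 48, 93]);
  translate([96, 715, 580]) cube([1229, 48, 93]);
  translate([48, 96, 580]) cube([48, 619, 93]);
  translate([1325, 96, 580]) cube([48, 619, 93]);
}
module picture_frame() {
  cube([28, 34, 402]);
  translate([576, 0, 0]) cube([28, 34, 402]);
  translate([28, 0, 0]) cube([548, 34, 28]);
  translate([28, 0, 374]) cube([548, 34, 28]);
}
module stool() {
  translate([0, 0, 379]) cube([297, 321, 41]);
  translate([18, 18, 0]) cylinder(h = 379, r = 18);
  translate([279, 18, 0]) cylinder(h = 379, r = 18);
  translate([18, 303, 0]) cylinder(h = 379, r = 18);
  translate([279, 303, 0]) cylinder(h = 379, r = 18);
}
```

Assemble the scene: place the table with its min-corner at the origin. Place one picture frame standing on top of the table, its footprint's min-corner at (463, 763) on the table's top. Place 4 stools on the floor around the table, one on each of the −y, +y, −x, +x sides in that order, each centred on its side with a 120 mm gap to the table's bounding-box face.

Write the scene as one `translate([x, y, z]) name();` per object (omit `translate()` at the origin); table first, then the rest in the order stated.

table();
translate([463, 763, 721]) picture_frame();
translate([562, -441, 0]) stool();
translate([562, 931, 0]) stool();
translate([-417, 245, 0]) stool();
translate([1541, 245, 0]) stool();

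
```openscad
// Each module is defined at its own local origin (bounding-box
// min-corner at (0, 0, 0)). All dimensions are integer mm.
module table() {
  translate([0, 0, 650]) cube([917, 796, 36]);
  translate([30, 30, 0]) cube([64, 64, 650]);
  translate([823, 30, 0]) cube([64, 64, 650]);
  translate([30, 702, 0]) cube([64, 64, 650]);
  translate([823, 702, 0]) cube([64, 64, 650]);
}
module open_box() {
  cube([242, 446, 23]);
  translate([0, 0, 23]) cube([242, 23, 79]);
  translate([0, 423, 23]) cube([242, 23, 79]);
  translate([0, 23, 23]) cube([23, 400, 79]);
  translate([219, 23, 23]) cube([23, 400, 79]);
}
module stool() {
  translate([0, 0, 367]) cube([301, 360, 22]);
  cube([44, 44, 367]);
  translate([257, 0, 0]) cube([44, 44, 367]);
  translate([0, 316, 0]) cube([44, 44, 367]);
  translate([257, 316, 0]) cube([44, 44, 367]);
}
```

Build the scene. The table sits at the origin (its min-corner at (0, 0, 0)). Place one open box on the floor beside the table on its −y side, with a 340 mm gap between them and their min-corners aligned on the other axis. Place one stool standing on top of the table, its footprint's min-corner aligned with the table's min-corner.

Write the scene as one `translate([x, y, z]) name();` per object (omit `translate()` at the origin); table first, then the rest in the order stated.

table();
translate([0, -786, 0]) open_box();
translate([0, 0, 686]) stool();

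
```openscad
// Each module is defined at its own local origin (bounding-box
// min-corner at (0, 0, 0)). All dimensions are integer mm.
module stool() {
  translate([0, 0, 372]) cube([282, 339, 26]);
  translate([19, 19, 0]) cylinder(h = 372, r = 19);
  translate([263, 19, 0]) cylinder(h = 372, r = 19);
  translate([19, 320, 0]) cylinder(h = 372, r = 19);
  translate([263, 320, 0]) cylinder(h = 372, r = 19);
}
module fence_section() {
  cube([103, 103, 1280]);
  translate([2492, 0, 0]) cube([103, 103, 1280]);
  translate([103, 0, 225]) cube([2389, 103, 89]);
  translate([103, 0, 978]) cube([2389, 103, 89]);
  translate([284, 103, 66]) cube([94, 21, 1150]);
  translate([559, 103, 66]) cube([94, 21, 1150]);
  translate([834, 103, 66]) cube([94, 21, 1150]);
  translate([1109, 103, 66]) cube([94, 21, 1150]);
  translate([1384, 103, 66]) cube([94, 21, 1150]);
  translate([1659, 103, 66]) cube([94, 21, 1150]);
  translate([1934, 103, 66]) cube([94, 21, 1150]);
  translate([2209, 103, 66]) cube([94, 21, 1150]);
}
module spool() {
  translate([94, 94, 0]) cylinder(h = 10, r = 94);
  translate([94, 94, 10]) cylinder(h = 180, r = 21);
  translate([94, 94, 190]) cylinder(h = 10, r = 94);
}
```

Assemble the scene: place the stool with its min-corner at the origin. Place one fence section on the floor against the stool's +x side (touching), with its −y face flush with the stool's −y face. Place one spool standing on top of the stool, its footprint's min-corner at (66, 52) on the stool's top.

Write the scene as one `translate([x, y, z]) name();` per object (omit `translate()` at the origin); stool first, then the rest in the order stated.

stool();
translate([282, 0, 0]) fence_section();
translate([66, 52, 398]) spool();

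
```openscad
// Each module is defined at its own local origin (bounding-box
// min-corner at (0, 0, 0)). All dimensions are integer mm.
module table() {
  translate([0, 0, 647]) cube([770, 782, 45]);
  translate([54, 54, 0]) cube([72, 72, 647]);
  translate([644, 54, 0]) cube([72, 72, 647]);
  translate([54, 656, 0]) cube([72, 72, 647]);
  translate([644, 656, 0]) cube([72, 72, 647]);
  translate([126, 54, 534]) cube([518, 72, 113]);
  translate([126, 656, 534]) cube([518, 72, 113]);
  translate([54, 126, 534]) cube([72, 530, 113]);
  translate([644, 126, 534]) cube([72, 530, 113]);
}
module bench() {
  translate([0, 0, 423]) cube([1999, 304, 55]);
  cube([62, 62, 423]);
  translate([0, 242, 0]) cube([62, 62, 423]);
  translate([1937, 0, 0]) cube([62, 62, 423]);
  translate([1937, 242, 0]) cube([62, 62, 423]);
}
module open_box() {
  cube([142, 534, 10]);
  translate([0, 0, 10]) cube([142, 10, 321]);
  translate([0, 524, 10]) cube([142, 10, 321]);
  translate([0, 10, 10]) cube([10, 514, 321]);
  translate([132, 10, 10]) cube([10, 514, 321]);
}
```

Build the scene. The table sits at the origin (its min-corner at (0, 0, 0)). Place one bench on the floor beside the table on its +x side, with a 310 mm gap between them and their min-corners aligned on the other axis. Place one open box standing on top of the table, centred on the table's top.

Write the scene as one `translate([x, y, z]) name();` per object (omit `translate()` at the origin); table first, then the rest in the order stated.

table();
translate([1080, 0, 0]) bench();
translate([314, 124, 692]) open_box();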